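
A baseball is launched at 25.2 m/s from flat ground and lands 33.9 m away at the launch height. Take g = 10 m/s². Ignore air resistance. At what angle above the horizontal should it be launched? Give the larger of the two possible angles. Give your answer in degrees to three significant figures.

R = v₀² sin 2θ / g gives sin 2θ = gR/v₀² = 10.0·33.9/25.2² = 0.5338.
2θ = 32.26° or 180° − 32.26° = 147.7°, so θ = 16.13° or 73.87°.
The larger angle is 73.87°.

73.9°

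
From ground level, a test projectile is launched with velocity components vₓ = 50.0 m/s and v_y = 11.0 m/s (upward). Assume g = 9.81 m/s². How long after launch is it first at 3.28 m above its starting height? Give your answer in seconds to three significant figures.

0.354 s

Set y = v_y0 t − ½ g t² = 3.28: 4.905 t² − 11.00 t + 3.28 = 0.
Quadratic formula: t = (11.00 ± √56.646) / 9.81 = (11.00 ± 7.526) / 9.81 → t = 0.3541 s or 1.889 s.
The first (ascending) time is 0.3541 s.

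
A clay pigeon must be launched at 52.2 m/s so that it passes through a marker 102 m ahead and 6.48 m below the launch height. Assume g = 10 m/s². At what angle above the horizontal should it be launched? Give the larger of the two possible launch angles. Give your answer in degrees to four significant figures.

79.15°

Trajectory: y = x tanθ − g x² (1 + tan²θ)/(2v₀²). With x = 102, y = −6.48, v₀ = 52.2, g = 10.0:
19.09 tan²θ − 102 tanθ + (12.61) = 0.
tanθ = [102 ± √(102² − 4 × 19.09 × (12.61))] / (2 × 19.09) = (102 ± 97.16) / 38.18, giving tanθ = 0.1266 or 5.216.
θ = 7.217° or 79.15°; the larger is 79.15°.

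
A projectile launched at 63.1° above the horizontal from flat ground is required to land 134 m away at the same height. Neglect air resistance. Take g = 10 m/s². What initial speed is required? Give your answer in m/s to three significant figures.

40.7 m/s

From R = (v₀² / g) sin 2θ: v₀ = √(gR / sin 2θ).
v₀ = √(10.0 × 134 / sin 126.2°) = √(1340 / 0.8070) = √1660.6 = 40.75 m/s.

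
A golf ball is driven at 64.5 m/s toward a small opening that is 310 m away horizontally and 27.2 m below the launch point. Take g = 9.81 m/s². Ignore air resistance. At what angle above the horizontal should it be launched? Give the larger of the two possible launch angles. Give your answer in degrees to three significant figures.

67.6°

Trajectory: y = x tanθ − g x² (1 + tan²θ)/(2v₀²). With x = 310, y = −27.2, v₀ = 64.5, g = 9.81:
113.3 tan²θ − 310 tanθ + (86.10) = 0.
tanθ = [310 ± √(310² − 4 × 113.3 × (86.10))] / (2 × 113.3) = (310 ± 238.9) / 226.6, giving tanθ = 0.3137 or 2.422.
θ = 17.42° or 67.57°; the larger is 67.57°.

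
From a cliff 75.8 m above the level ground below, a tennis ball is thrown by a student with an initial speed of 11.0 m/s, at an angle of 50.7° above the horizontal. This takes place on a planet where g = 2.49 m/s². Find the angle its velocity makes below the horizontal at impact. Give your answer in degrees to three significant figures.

71.8°

Components: vₓ = 11.00 cos 50.7° = 6.967 m/s, v_y0 = 11.00 sin 50.7° = 8.512 m/s.
The projectile lands when y = 75.8 + (8.512) t − ½·2.49·t² = 0. Positive root: t = (8.512 + √(8.512² + 2·2.49·75.8)) / 2.49 = (8.512 + 21.21) / 2.49 = 11.94 s.
At impact: v_y = v_y0 − g t = −21.21 m/s; vₓ = 6.967 m/s.
Angle below horizontal: arctan(|v_y|/vₓ) = arctan(21.21/6.967) = 71.82°.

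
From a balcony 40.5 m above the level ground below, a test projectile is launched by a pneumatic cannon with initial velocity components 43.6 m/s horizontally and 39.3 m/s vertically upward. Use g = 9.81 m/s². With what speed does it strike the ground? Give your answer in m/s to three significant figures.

The projectile lands when y = 40.5 + (39.30) t − ½·9.81·t² = 0. Positive root: t = (39.30 + √(39.30² + 2·9.81·40.5)) / 9.81 = (39.30 + 48.36) / 9.81 = 8.936 s.
Vertical velocity at impact: v_y = v_y0 − g t = 39.30 − 9.81 × 8.936 = −48.36 m/s.
Speed: |v| = √(vₓ² + v_y²) = √(43.60² + 48.36²) = 65.12 m/s.

65.1 m/s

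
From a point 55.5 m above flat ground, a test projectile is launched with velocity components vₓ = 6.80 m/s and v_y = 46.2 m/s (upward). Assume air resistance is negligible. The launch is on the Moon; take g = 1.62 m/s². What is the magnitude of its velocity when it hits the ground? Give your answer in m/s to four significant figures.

48.58 m/s

Vertical motion (up positive, ground at y = 0): 0.8100 t² − (46.20) t − 55.5 = 0, so t = (46.20 + √(46.20² + 2·1.62·55.5)) / 1.62 = (46.20 + 48.11) / 1.62 = 58.21 s.
Vertical velocity at impact: v_y = v_y0 − g t = 46.20 − 1.62 × 58.21 = −48.11 m/s.
Speed: |v| = √(vₓ² + v_y²) = √(6.800² + 48.11²) = 48.58 m/s.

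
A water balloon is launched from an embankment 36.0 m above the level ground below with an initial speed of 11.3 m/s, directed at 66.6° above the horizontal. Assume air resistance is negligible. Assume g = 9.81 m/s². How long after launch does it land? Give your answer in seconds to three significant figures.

3.97 s

Components: vₓ = 11.30 cos 66.6° = 4.488 m/s, v_y0 = 11.30 sin 66.6° = 10.37 m/s.
Vertical motion (up positive, ground at y = 0): 4.905 t² − (10.37) t − 36.0 = 0, so t = (10.37 + √(10.37² + 2·9.81·36.0)) / 9.81 = (10.37 + 28.53) / 9.81 = 3.965 s.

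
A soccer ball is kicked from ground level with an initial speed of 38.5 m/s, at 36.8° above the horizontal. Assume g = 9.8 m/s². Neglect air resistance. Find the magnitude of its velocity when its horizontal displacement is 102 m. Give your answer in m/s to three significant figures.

vₓ = 38.50 cos 36.8° = 30.83 m/s; v_y0 = 38.50 sin 36.8° = 23.06 m/s.
At x = 102 m, t = x/vₓ = 102/30.83 = 3.309 s.
Vertical velocity there: v_y = v_y0 − g t = 23.06 − 9.80 × 3.309 = −9.362 m/s.
Speed: √(vₓ² + v_y²) = √(30.83² + 9.362²) = 32.22 m/s.

32.2 m/s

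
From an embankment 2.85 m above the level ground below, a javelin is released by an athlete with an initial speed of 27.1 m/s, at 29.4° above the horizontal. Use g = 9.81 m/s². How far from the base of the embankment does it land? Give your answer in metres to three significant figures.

Resolve: vₓ = 27.10 cos 29.4° = 23.61 m/s and v_y0 = 27.10 sin 29.4° = 13.30 m/s.
Vertical motion (up positive, ground at y = 0): 4.905 t² − (13.30) t − 2.85 = 0, so t = (13.30 + √(13.30² + 2·9.81·2.85)) / 9.81 = (13.30 + 15.26) / 9.81 = 2.912 s.
Horizontal distance: R = vₓ t = 23.61 × 2.912 = 68.75 m.

68.7 m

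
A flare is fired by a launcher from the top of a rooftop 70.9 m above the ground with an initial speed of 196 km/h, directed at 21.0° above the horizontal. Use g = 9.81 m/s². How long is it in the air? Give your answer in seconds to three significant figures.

6.28 s

Convert: 196 km/h = 196/3.6 = 54.44 m/s.
vₓ = 54.44 cos 21.0° = 50.83 m/s; v_y0 = 54.44 sin 21.0° = 19.51 m/s.
With up positive and y = 0 at the ground: y(t) = 70.9 + (19.51) t − 4.905 t². Setting y = 0 and taking the positive root: t = [19.51 + √(19.51² + 2·9.81·70.9)] / 9.81 = (19.51 + 42.09) / 9.81 = 6.280 s.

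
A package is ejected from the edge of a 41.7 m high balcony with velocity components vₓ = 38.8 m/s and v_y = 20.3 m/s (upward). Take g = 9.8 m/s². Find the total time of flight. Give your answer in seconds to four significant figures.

5.649 s

The projectile lands when y = 41.7 + (20.30) t − ½·9.80·t² = 0. Positive root: t = (20.30 + √(20.30² + 2·9.80·41.7)) / 9.80 = (20.30 + 35.06) / 9.80 = 5.649 s.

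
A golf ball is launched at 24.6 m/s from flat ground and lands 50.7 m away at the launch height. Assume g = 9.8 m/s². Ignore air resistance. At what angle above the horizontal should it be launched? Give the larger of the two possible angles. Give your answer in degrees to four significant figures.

62.41°

Level-ground range R = v₀² sin(2θ)/g ⇒ sin(2θ) = gR/v₀² = 9.80 × 50.7 / 24.6² = 0.8210.
2θ = 55.19° or 180° − 55.19° = 124.8°, so θ = 27.59° or 62.41°.
The larger angle is 62.41°.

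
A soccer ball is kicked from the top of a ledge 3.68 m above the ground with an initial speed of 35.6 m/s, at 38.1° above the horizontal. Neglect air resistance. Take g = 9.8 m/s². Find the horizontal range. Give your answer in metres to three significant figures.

130 m

Horizontal component vₓ = 35.60 cos 38.1° = 28.01 m/s; vertical v_y0 = 35.60 sin 38.1° = 21.97 m/s.
Vertical motion (up positive, ground at y = 0): 4.900 t² − (21.97) t − 3.68 = 0, so t = (21.97 + √(21.97² + 2·9.80·3.68)) / 9.80 = (21.97 + 23.55) / 9.80 = 4.645 s.
Horizontal distance: R = vₓ t = 28.01 × 4.645 = 130.1 m.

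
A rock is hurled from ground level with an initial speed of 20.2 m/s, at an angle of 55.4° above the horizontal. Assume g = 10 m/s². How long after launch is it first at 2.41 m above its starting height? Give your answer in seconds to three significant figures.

0.152 s

Resolve: vₓ = 20.20 cos 55.4° = 11.47 m/s and v_y0 = 20.20 sin 55.4° = 16.63 m/s.
Require v_y0 t − ½ g t² = 2.41, i.e. 5.000 t² − 16.63 t + 2.41 = 0.
Quadratic formula: t = (16.63 ± √228.27) / 10.0 = (16.63 ± 15.11) / 10.0 → t = 0.1519 s or 3.174 s.
The first (ascending) time is 0.1519 s.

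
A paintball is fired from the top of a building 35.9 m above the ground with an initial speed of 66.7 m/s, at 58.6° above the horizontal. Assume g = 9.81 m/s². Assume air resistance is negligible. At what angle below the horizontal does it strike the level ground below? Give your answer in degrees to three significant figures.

61.0°

Components: vₓ = 66.70 cos 58.6° = 34.75 m/s, v_y0 = 66.70 sin 58.6° = 56.93 m/s.
With up positive and y = 0 at the ground: y(t) = 35.9 + (56.93) t − 4.905 t². Setting y = 0 and taking the positive root: t = [56.93 + √(56.93² + 2·9.81·35.9)] / 9.81 = (56.93 + 62.81) / 9.81 = 12.21 s.
At impact: v_y = v_y0 − g t = −62.81 m/s; vₓ = 34.75 m/s.
Angle below horizontal: arctan(|v_y|/vₓ) = arctan(62.81/34.75) = 61.05°.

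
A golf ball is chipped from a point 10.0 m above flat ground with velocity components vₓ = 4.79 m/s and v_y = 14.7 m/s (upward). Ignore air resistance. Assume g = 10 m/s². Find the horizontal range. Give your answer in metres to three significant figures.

Vertical motion (up positive, ground at y = 0): 5.000 t² − (14.70) t − 10.0 = 0, so t = (14.70 + √(14.70² + 2·10.0·10.0)) / 10.0 = (14.70 + 20.40) / 10.0 = 3.510 s.
Horizontal distance: R = vₓ t = 4.790 × 3.510 = 16.81 m.

16.8 m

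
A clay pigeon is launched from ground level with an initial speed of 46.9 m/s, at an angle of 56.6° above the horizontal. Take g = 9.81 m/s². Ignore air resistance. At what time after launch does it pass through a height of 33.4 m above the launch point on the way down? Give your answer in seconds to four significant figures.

Resolve: vₓ = 46.90 cos 56.6° = 25.82 m/s and v_y0 = 46.90 sin 56.6° = 39.15 m/s.
Height y(t) = 39.15 t − 4.905 t² = 33.4 gives 4.905 t² − 39.15 t + 33.4 = 0.
t = [39.15 ± √(39.15² − 2·9.81·33.4)] / 9.81 = (39.15 ± 29.63) / 9.81, so t = 0.9712 s or t = 7.011 s.
The descending-branch root is 7.011 s.

7.011 s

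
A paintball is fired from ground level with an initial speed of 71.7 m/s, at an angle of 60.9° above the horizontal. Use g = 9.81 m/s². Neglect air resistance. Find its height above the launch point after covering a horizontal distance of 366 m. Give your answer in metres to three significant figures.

vₓ = 71.70 cos 60.9° = 34.87 m/s; v_y0 = 71.70 sin 60.9° = 62.65 m/s.
x = vₓ t ⇒ t = 366/34.87 = 10.50 s.
Height: y = v_y0 t − ½ g t² = 62.65 × 10.50 − 4.905 × 10.50² = 657.6 − 540.4 = 117.2 m.

117 m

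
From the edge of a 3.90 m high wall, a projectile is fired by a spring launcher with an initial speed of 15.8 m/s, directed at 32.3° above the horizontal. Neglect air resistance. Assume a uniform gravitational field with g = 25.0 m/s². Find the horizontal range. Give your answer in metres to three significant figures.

13.2 m

vₓ = 15.80 cos 32.3° = 13.36 m/s; v_y0 = 15.80 sin 32.3° = 8.443 m/s.
With up positive and y = 0 at the ground: y(t) = 3.90 + (8.443) t − 12.50 t². Setting y = 0 and taking the positive root: t = [8.443 + √(8.443² + 2·25.0·3.90)] / 25.0 = (8.443 + 16.32) / 25.0 = 0.9904 s.
Horizontal distance: R = vₓ t = 13.36 × 0.9904 = 13.23 m.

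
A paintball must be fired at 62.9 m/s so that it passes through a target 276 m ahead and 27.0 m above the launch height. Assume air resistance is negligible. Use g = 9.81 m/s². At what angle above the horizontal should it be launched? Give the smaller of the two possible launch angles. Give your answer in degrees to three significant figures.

28.4°

Trajectory: y = x tanθ − g x² (1 + tan²θ)/(2v₀²). With x = 276, y = 27.0, v₀ = 62.9, g = 9.81:
94.44 tan²θ − 276 tanθ + (121.4) = 0.
tanθ = [276 ± √(276² − 4 × 94.44 × (121.4))] / (2 × 94.44) = (276 ± 174.1) / 188.9, giving tanθ = 0.5396 or 2.383.
θ = 28.35° or 67.23°; the smaller is 28.35°.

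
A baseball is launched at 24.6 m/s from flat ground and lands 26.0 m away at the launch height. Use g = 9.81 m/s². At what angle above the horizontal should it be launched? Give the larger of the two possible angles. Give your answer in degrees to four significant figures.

77.54°

R = v₀² sin 2θ / g gives sin 2θ = gR/v₀² = 9.81·26.0/24.6² = 0.4215.
2θ = 24.93° or 180° − 24.93° = 155.1°, so θ = 12.46° or 77.54°.
The larger angle is 77.54°.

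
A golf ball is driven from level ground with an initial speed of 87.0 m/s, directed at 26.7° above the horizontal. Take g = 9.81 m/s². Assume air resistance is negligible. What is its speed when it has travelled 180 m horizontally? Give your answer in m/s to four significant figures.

Components: vₓ = 87.00 cos 26.7° = 77.72 m/s, v_y0 = 87.00 sin 26.7° = 39.09 m/s.
Time to reach x = 180 m: t = x/vₓ = 180/77.72 = 2.316 s.
Vertical velocity there: v_y = v_y0 − g t = 39.09 − 9.81 × 2.316 = 16.37 m/s.
Speed: √(vₓ² + v_y²) = √(77.72² + 16.37²) = 79.43 m/s.

79.43 m/s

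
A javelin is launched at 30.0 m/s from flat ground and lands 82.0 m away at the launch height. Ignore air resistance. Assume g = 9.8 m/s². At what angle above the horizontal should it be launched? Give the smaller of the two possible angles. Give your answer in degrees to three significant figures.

31.6°

Level-ground range R = v₀² sin(2θ)/g ⇒ sin(2θ) = gR/v₀² = 9.80 × 82.0 / 30.0² = 0.8929.
2θ = 63.24° or 180° − 63.24° = 116.8°, so θ = 31.62° or 58.38°.
The smaller angle is 31.62°.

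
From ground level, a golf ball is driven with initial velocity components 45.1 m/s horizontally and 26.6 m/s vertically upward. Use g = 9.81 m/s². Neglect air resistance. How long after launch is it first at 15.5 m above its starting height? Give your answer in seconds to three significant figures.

Height y(t) = 26.60 t − 4.905 t² = 15.5 gives 4.905 t² − 26.60 t + 15.5 = 0.
t = [26.60 ± √(26.60² − 2·9.81·15.5)] / 9.81 = (26.60 ± 20.09) / 9.81, so t = 0.6640 s or t = 4.759 s.
The first (ascending) time is 0.6640 s.

0.664 s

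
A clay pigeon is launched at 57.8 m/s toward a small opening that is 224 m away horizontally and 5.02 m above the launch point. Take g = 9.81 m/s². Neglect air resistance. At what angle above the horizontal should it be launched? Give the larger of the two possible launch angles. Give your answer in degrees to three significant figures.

Trajectory: y = x tanθ − g x² (1 + tan²θ)/(2v₀²). With x = 224, y = 5.02, v₀ = 57.8, g = 9.81:
73.67 tan²θ − 224 tanθ + (78.69) = 0.
tanθ = [224 ± √(224² − 4 × 73.67 × (78.69))] / (2 × 73.67) = (224 ± 164.3) / 147.3, giving tanθ = 0.4053 or 2.635.
θ = 22.06° or 69.22°; the larger is 69.22°.

69.2°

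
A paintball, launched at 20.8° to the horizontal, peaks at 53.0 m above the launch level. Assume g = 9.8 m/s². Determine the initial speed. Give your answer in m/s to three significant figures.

90.8 m/s

At the peak v_y = 0, so v_y0 = √(2gH) = √(2 × 9.80 × 53.0) = 32.23 m/s.
v_y0 = v₀ sin θ ⇒ v₀ = 32.23 / sin 20.8° = 90.76 m/s.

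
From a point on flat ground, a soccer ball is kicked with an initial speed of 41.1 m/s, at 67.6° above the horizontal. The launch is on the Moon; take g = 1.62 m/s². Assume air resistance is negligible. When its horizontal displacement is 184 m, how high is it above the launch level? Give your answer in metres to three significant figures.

335 m

Resolve: vₓ = 41.10 cos 67.6° = 15.66 m/s and v_y0 = 41.10 sin 67.6° = 38.00 m/s.
x = vₓ t ⇒ t = 184/15.66 = 11.75 s.
Height: y = v_y0 t − ½ g t² = 38.00 × 11.75 − 0.8100 × 11.75² = 446.4 − 111.8 = 334.6 m.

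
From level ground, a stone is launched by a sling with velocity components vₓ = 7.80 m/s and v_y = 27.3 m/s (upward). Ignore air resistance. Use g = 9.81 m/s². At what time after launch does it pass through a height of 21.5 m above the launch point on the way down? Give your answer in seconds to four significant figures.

Set y = v_y0 t − ½ g t² = 21.5: 4.905 t² − 27.30 t + 21.5 = 0.
Quadratic formula: t = (27.30 ± √323.46) / 9.81 = (27.30 ± 17.98) / 9.81 → t = 0.9495 s or 4.616 s.
The descending-branch root is 4.616 s.

4.616 s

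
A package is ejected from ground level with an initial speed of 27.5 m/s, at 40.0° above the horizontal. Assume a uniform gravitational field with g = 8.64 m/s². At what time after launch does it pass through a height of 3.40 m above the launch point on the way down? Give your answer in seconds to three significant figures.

vₓ = 27.50 cos 40.0° = 21.07 m/s; v_y0 = 27.50 sin 40.0° = 17.68 m/s.
Set y = v_y0 t − ½ g t² = 3.40: 4.320 t² − 17.68 t + 3.40 = 0.
Quadratic formula: t = (17.68 ± √253.71) / 8.64 = (17.68 ± 15.93) / 8.64 → t = 0.2024 s or 3.889 s.
The descending-branch root is 3.889 s.

3.89 s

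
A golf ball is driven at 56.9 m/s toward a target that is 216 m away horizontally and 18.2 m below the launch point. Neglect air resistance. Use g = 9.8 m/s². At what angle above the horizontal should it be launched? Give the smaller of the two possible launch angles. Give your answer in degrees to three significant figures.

14.9°

Trajectory: y = x tanθ − g x² (1 + tan²θ)/(2v₀²). With x = 216, y = −18.2, v₀ = 56.9, g = 9.80:
70.61 tan²θ − 216 tanθ + (52.41) = 0.
tanθ = [216 ± √(216² − 4 × 70.61 × (52.41))] / (2 × 70.61) = (216 ± 178.5) / 141.2, giving tanθ = 0.2657 or 2.793.
θ = 14.88° or 70.30°; the smaller is 14.88°.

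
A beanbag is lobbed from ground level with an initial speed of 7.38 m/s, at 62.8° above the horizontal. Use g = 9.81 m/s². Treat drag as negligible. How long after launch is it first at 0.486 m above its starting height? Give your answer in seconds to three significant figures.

vₓ = 7.380 cos 62.8° = 3.373 m/s; v_y0 = 7.380 sin 62.8° = 6.564 m/s.
Set y = v_y0 t − ½ g t² = 0.486: 4.905 t² − 6.564 t + 0.486 = 0.
Quadratic formula: t = (6.564 ± √33.549) / 9.81 = (6.564 ± 5.792) / 9.81 → t = 0.07867 s or 1.260 s.
The first (ascending) time is 0.07867 s.

0.0787 s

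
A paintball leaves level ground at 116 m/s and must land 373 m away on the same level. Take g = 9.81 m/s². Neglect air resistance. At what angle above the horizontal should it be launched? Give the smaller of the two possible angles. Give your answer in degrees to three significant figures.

7.89°

From R = (v₀²/g) sin 2θ: sin 2θ = 9.81 × 373 / 13456 = 0.2719.
2θ = 15.78° or 180° − 15.78° = 164.2°, so θ = 7.890° or 82.11°.
The smaller angle is 7.890°.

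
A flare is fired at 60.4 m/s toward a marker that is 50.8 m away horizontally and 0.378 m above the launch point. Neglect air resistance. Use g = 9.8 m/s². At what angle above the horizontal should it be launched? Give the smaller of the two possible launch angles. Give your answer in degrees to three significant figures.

4.35°

Trajectory: y = x tanθ − g x² (1 + tan²θ)/(2v₀²). With x = 50.8, y = 0.378, v₀ = 60.4, g = 9.80:
3.466 tan²θ − 50.8 tanθ + (3.844) = 0.
tanθ = [50.8 ± √(50.8² − 4 × 3.466 × (3.844))] / (2 × 3.466) = (50.8 ± 50.27) / 6.932, giving tanθ = 0.07607 or 14.58.
θ = 4.350° or 86.08°; the smaller is 4.350°.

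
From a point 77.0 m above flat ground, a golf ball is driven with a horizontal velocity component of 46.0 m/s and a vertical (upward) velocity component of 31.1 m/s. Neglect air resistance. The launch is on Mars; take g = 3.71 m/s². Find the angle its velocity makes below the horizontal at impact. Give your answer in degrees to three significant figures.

40.5°

The projectile lands when y = 77.0 + (31.10) t − ½·3.71·t² = 0. Positive root: t = (31.10 + √(31.10² + 2·3.71·77.0)) / 3.71 = (31.10 + 39.22) / 3.71 = 18.96 s.
At impact: v_y = v_y0 − g t = −39.22 m/s; vₓ = 46.00 m/s.
Angle below horizontal: arctan(|v_y|/vₓ) = arctan(39.22/46.00) = 40.45°.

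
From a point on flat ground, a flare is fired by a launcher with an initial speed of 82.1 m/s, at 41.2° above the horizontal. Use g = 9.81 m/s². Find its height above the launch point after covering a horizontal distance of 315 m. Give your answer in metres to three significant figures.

148 m

Components: vₓ = 82.10 cos 41.2° = 61.77 m/s, v_y0 = 82.10 sin 41.2° = 54.08 m/s.
x = vₓ t ⇒ t = 315/61.77 = 5.099 s.
Height: y = v_y0 t − ½ g t² = 54.08 × 5.099 − 4.905 × 5.099² = 275.8 − 127.5 = 148.2 m.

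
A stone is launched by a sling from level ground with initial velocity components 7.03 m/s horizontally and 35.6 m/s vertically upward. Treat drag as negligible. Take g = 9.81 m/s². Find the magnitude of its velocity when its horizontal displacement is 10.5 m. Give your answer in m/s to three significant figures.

x = vₓ t ⇒ t = 10.5/7.030 = 1.494 s.
Vertical velocity there: v_y = v_y0 − g t = 35.60 − 9.81 × 1.494 = 20.95 m/s.
Speed: √(vₓ² + v_y²) = √(7.030² + 20.95²) = 22.10 m/s.

22.1 m/s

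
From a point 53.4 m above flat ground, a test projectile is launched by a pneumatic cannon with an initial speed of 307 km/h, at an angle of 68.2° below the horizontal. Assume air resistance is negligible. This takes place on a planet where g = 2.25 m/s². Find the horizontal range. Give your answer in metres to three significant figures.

21.2 m

Convert: 307 km/h = 307/3.6 = 85.28 m/s.
Components: vₓ = 85.28 cos 68.2° = 31.67 m/s, v_y0 = −79.18 m/s (downward).
The projectile lands when y = 53.4 + (−79.18) t − ½·2.25·t² = 0. Positive root: t = (−79.18 + √(79.18² + 2·2.25·53.4)) / 2.25 = (−79.18 + 80.68) / 2.25 = 0.6681 s.
Horizontal distance: R = vₓ t = 31.67 × 0.6681 = 21.16 m.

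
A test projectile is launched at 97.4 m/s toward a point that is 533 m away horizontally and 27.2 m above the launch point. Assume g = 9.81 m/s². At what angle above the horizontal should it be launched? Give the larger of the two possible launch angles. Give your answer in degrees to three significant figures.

Trajectory: y = x tanθ − g x² (1 + tan²θ)/(2v₀²). With x = 533, y = 27.2, v₀ = 97.4, g = 9.81:
146.9 tan²θ − 533 tanθ + (174.1) = 0.
tanθ = [533 ± √(533² − 4 × 146.9 × (174.1))] / (2 × 146.9) = (533 ± 426.4) / 293.8, giving tanθ = 0.3629 or 3.266.
θ = 19.95° or 72.98°; the larger is 72.98°.

73.0°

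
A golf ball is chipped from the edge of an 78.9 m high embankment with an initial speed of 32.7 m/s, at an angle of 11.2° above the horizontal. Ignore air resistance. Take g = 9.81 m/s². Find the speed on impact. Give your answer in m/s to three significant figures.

51.2 m/s

vₓ = 32.70 cos 11.2° = 32.08 m/s; v_y0 = 32.70 sin 11.2° = 6.351 m/s.
With up positive and y = 0 at the ground: y(t) = 78.9 + (6.351) t − 4.905 t². Setting y = 0 and taking the positive root: t = [6.351 + √(6.351² + 2·9.81·78.9)] / 9.81 = (6.351 + 39.85) / 9.81 = 4.710 s.
Vertical velocity at impact: v_y = v_y0 − g t = 6.351 − 9.81 × 4.710 = −39.85 m/s.
Speed: |v| = √(vₓ² + v_y²) = √(32.08² + 39.85²) = 51.16 m/s.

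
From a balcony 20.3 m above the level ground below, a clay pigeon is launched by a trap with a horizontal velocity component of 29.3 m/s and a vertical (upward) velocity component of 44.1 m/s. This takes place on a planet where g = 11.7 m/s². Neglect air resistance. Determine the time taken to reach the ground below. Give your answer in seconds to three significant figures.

Vertical motion (up positive, ground at y = 0): 5.850 t² − (44.10) t − 20.3 = 0, so t = (44.10 + √(44.10² + 2·11.7·20.3)) / 11.7 = (44.10 + 49.19) / 11.7 = 7.974 s.

7.97 s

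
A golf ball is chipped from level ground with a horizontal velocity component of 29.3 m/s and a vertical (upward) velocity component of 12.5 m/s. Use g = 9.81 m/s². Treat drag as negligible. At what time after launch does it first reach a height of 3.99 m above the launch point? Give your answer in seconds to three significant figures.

0.374 s

Height y(t) = 12.50 t − 4.905 t² = 3.99 gives 4.905 t² − 12.50 t + 3.99 = 0.
Quadratic formula: t = (12.50 ± √77.966) / 9.81 = (12.50 ± 8.830) / 9.81 → t = 0.3741 s or 2.174 s.
The first (ascending) time is 0.3741 s.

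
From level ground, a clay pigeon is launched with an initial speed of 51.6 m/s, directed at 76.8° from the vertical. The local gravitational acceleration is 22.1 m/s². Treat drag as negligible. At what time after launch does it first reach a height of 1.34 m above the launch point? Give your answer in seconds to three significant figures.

0.129 s

vₓ = 51.60 sin 76.8° = 50.24 m/s; v_y0 = 51.60 cos 76.8° = 11.78 m/s.
Height y(t) = 11.78 t − 11.05 t² = 1.34 gives 11.05 t² − 11.78 t + 1.34 = 0.
t = [11.78 ± √(11.78² − 2·22.1·1.34)] / 22.1 = (11.78 ± 8.922) / 22.1, so t = 0.1294 s or t = 0.9369 s.
The first (ascending) time is 0.1294 s.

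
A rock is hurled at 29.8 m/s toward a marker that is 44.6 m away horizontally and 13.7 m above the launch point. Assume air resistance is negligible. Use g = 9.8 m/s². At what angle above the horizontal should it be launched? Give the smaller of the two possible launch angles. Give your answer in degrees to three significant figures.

33.5°

Trajectory: y = x tanθ − g x² (1 + tan²θ)/(2v₀²). With x = 44.6, y = 13.7, v₀ = 29.8, g = 9.80:
10.98 tan²θ − 44.6 tanθ + (24.68) = 0.
tanθ = [44.6 ± √(44.6² − 4 × 10.98 × (24.68))] / (2 × 10.98) = (44.6 ± 30.10) / 21.95, giving tanθ = 0.6607 or 3.403.
θ = 33.45° or 73.62°; the smaller is 33.45°.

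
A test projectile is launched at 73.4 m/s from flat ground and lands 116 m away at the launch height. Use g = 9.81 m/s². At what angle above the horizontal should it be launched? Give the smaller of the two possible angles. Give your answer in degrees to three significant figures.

6.10°

From R = (v₀²/g) sin 2θ: sin 2θ = 9.81 × 116 / 5387.6 = 0.2112.
2θ = 12.19° or 180° − 12.19° = 167.8°, so θ = 6.097° or 83.90°.
The smaller angle is 6.097°.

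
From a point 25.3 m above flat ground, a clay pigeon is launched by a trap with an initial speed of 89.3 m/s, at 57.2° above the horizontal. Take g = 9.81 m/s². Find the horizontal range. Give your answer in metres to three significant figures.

756 m

Horizontal component vₓ = 89.30 cos 57.2° = 48.37 m/s; vertical v_y0 = 89.30 sin 57.2° = 75.06 m/s.
With up positive and y = 0 at the ground: y(t) = 25.3 + (75.06) t − 4.905 t². Setting y = 0 and taking the positive root: t = [75.06 + √(75.06² + 2·9.81·25.3)] / 9.81 = (75.06 + 78.30) / 9.81 = 15.63 s.
Horizontal distance: R = vₓ t = 48.37 × 15.63 = 756.2 m.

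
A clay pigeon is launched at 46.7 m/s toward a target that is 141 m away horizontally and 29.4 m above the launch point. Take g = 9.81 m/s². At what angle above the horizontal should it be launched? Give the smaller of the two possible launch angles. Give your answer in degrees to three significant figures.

Trajectory: y = x tanθ − g x² (1 + tan²θ)/(2v₀²). With x = 141, y = 29.4, v₀ = 46.7, g = 9.81:
44.71 tan²θ − 141 tanθ + (74.11) = 0.
tanθ = [141 ± √(141² − 4 × 44.71 × (74.11))] / (2 × 44.71) = (141 ± 81.40) / 89.43, giving tanθ = 0.6665 or 2.487.
θ = 33.68° or 68.09°; the smaller is 33.68°.

33.7°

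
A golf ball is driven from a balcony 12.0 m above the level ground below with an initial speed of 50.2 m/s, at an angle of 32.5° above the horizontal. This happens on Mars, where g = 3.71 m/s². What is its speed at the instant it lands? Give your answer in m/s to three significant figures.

51.1 m/s

Horizontal component vₓ = 50.20 cos 32.5° = 42.34 m/s; vertical v_y0 = 50.20 sin 32.5° = 26.97 m/s.
Vertical motion (up positive, ground at y = 0): 1.855 t² − (26.97) t − 12.0 = 0, so t = (26.97 + √(26.97² + 2·3.71·12.0)) / 3.71 = (26.97 + 28.58) / 3.71 = 14.97 s.
Vertical velocity at impact: v_y = v_y0 − g t = 26.97 − 3.71 × 14.97 = −28.58 m/s.
Speed: |v| = √(vₓ² + v_y²) = √(42.34² + 28.58²) = 51.08 m/s.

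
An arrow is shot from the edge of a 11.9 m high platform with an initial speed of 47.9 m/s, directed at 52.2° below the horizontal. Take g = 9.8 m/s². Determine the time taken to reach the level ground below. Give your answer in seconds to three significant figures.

Horizontal component vₓ = 47.90 cos 52.2° = 29.36 m/s; vertical v_y0 = −37.85 m/s (downward).
With up positive and y = 0 at the ground: y(t) = 11.9 + (−37.85) t − 4.900 t². Setting y = 0 and taking the positive root: t = [−37.85 + √(37.85² + 2·9.80·11.9)] / 9.80 = (−37.85 + 40.81) / 9.80 = 0.3026 s.

0.303 s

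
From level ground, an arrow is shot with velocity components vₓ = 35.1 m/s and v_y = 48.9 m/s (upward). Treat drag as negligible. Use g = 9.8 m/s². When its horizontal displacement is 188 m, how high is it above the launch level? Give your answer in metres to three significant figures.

At x = 188 m, t = x/vₓ = 188/35.10 = 5.356 s.
Height: y = v_y0 t − ½ g t² = 48.90 × 5.356 − 4.900 × 5.356² = 261.9 − 140.6 = 121.3 m.

121 m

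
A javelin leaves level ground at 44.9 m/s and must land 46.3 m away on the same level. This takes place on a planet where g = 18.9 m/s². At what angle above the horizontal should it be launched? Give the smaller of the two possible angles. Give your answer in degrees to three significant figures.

R = v₀² sin 2θ / g gives sin 2θ = gR/v₀² = 18.9·46.3/44.9² = 0.4341.
2θ = 25.73° or 180° − 25.73° = 154.3°, so θ = 12.86° or 77.14°.
The smaller angle is 12.86°.

12.9°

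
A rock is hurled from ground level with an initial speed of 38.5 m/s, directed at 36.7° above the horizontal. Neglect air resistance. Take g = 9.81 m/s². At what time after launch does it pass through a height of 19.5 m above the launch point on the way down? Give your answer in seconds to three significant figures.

Resolve: vₓ = 38.50 cos 36.7° = 30.87 m/s and v_y0 = 38.50 sin 36.7° = 23.01 m/s.
Require v_y0 t − ½ g t² = 19.5, i.e. 4.905 t² − 23.01 t + 19.5 = 0.
t = [23.01 ± √(23.01² − 2·9.81·19.5)] / 9.81 = (23.01 ± 12.12) / 9.81, so t = 1.110 s or t = 3.581 s.
The descending-branch root is 3.581 s.

3.58 s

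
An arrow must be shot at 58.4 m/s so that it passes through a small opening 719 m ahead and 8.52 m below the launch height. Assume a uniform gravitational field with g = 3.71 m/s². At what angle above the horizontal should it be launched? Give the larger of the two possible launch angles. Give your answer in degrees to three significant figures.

64.5°

Trajectory: y = x tanθ − g x² (1 + tan²θ)/(2v₀²). With x = 719, y = −8.52, v₀ = 58.4, g = 3.71:
281.2 tan²θ − 719 tanθ + (272.7) = 0.
tanθ = [719 ± √(719² − 4 × 281.2 × (272.7))] / (2 × 281.2) = (719 ± 458.6) / 562.3, giving tanθ = 0.4631 or 2.094.
θ = 24.85° or 64.47°; the larger is 64.47°.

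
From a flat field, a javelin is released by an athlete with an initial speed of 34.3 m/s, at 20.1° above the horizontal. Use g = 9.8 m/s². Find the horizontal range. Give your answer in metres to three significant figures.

77.5 m

Components: vₓ = 34.30 cos 20.1° = 32.21 m/s, v_y0 = 34.30 sin 20.1° = 11.79 m/s.
Time aloft: T = 2 v_y0 / g = 2 × 11.79 / 9.80 = 2.406 s.
Horizontal distance R = vₓ T = 32.21 × 2.406 = 77.49 m.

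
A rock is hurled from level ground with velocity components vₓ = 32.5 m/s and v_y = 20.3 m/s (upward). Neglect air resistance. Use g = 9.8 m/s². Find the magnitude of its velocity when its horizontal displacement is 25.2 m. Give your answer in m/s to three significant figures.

34.9 m/s

Time to reach x = 25.2 m: t = x/vₓ = 25.2/32.50 = 0.7754 s.
Vertical velocity there: v_y = v_y0 − g t = 20.30 − 9.80 × 0.7754 = 12.70 m/s.
Speed: √(vₓ² + v_y²) = √(32.50² + 12.70²) = 34.89 m/s.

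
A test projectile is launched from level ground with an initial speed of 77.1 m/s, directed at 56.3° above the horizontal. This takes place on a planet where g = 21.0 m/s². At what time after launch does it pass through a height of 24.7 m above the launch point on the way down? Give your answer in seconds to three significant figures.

vₓ = 77.10 cos 56.3° = 42.78 m/s; v_y0 = 77.10 sin 56.3° = 64.14 m/s.
Height y(t) = 64.14 t − 10.50 t² = 24.7 gives 10.50 t² − 64.14 t + 24.7 = 0.
Quadratic formula: t = (64.14 ± √3077.0) / 21.0 = (64.14 ± 55.47) / 21.0 → t = 0.4130 s or 5.696 s.
The descending-branch root is 5.696 s.

5.70 s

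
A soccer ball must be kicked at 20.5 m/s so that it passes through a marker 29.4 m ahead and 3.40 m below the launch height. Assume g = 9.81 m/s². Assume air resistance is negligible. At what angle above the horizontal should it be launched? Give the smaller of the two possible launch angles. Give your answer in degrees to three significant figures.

14.0°

Trajectory: y = x tanθ − g x² (1 + tan²θ)/(2v₀²). With x = 29.4, y = −3.40, v₀ = 20.5, g = 9.81:
10.09 tan²θ − 29.4 tanθ + (6.688) = 0.
tanθ = [29.4 ± √(29.4² − 4 × 10.09 × (6.688))] / (2 × 10.09) = (29.4 ± 24.38) / 20.18, giving tanθ = 0.2487 or 2.665.
θ = 13.97° or 69.44°; the smaller is 13.97°.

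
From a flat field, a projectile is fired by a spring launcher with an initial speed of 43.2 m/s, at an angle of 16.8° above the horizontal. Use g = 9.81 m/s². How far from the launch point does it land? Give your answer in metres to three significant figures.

Resolve: vₓ = 43.20 cos 16.8° = 41.36 m/s and v_y0 = 43.20 sin 16.8° = 12.49 m/s.
Time aloft: T = 2 v_y0 / g = 2 × 12.49 / 9.81 = 2.546 s.
Horizontal distance R = vₓ T = 41.36 × 2.546 = 105.3 m.

105 m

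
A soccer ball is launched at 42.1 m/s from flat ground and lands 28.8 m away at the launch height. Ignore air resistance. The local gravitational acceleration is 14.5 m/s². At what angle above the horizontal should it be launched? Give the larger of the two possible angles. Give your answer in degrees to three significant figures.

R = v₀² sin 2θ / g gives sin 2θ = gR/v₀² = 14.5·28.8/42.1² = 0.2356.
2θ = 13.63° or 180° − 13.63° = 166.4°, so θ = 6.814° or 83.19°.
The larger angle is 83.19°.

83.2°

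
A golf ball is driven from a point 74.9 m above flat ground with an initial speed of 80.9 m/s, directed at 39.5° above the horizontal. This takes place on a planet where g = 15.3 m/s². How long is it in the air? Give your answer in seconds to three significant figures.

Horizontal component vₓ = 80.90 cos 39.5° = 62.42 m/s; vertical v_y0 = 80.90 sin 39.5° = 51.46 m/s.
Vertical motion (up positive, ground at y = 0): 7.650 t² − (51.46) t − 74.9 = 0, so t = (51.46 + √(51.46² + 2·15.3·74.9)) / 15.3 = (51.46 + 70.28) / 15.3 = 7.957 s.

7.96 s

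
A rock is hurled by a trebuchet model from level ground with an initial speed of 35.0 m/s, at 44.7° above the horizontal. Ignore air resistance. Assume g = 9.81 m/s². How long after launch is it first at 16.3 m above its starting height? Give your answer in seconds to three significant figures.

Horizontal component vₓ = 35.00 cos 44.7° = 24.88 m/s; vertical v_y0 = 35.00 sin 44.7° = 24.62 m/s.
Set y = v_y0 t − ½ g t² = 16.3: 4.905 t² − 24.62 t + 16.3 = 0.
Quadratic formula: t = (24.62 ± √286.28) / 9.81 = (24.62 ± 16.92) / 9.81 → t = 0.7848 s or 4.234 s.
The first (ascending) time is 0.7848 s.

0.785 s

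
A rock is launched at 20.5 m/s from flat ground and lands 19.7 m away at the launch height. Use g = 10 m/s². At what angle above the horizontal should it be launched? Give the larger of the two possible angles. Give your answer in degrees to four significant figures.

R = v₀² sin 2θ / g gives sin 2θ = gR/v₀² = 10.0·19.7/20.5² = 0.4688.
2θ = 27.95° or 180° − 27.95° = 152.0°, so θ = 13.98° or 76.02°.
The larger angle is 76.02°.

76.02°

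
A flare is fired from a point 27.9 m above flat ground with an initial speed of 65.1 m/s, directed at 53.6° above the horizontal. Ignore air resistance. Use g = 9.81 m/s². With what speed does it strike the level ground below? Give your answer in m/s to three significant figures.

Horizontal component vₓ = 65.10 cos 53.6° = 38.63 m/s; vertical v_y0 = 65.10 sin 53.6° = 52.40 m/s.
With up positive and y = 0 at the ground: y(t) = 27.9 + (52.40) t − 4.905 t². Setting y = 0 and taking the positive root: t = [52.40 + √(52.40² + 2·9.81·27.9)] / 9.81 = (52.40 + 57.38) / 9.81 = 11.19 s.
Vertical velocity at impact: v_y = v_y0 − g t = 52.40 − 9.81 × 11.19 = −57.38 m/s.
Speed: |v| = √(vₓ² + v_y²) = √(38.63² + 57.38²) = 69.18 m/s.

69.2 m/s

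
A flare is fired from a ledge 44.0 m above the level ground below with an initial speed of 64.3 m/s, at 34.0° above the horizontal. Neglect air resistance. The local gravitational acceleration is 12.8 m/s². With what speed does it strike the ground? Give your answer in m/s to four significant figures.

72.53 m/s

Horizontal component vₓ = 64.30 cos 34.0° = 53.31 m/s; vertical v_y0 = 64.30 sin 34.0° = 35.96 m/s.
The projectile lands when y = 44.0 + (35.96) t − ½·12.8·t² = 0. Positive root: t = (35.96 + √(35.96² + 2·12.8·44.0)) / 12.8 = (35.96 + 49.19) / 12.8 = 6.652 s.
Vertical velocity at impact: v_y = v_y0 − g t = 35.96 − 12.8 × 6.652 = −49.19 m/s.
Speed: |v| = √(vₓ² + v_y²) = √(53.31² + 49.19²) = 72.53 m/s.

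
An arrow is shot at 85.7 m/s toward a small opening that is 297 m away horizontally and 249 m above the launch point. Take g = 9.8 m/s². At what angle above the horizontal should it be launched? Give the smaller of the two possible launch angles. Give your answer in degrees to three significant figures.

55.5°

Trajectory: y = x tanθ − g x² (1 + tan²θ)/(2v₀²). With x = 297, y = 249, v₀ = 85.7, g = 9.80:
58.85 tan²θ − 297 tanθ + (307.9) = 0.
tanθ = [297 ± √(297² − 4 × 58.85 × (307.9))] / (2 × 58.85) = (297 ± 125.5) / 117.7, giving tanθ = 1.457 or 3.589.
θ = 55.54° or 74.43°; the smaller is 55.54°.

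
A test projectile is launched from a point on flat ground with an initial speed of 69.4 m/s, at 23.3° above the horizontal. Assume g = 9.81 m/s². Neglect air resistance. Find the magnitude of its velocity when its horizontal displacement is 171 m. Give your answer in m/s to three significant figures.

63.8 m/s

vₓ = 69.40 cos 23.3° = 63.74 m/s; v_y0 = 69.40 sin 23.3° = 27.45 m/s.
Time to reach x = 171 m: t = x/vₓ = 171/63.74 = 2.683 s.
Vertical velocity there: v_y = v_y0 − g t = 27.45 − 9.81 × 2.683 = 1.133 m/s.
Speed: √(vₓ² + v_y²) = √(63.74² + 1.133²) = 63.75 m/s.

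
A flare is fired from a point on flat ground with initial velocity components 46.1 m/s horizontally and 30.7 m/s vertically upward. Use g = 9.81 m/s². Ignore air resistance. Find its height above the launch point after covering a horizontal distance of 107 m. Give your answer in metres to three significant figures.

Time to reach x = 107 m: t = x/vₓ = 107/46.10 = 2.321 s.
Height: y = v_y0 t − ½ g t² = 30.70 × 2.321 − 4.905 × 2.321² = 71.26 − 26.42 = 44.83 m.

44.8 m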